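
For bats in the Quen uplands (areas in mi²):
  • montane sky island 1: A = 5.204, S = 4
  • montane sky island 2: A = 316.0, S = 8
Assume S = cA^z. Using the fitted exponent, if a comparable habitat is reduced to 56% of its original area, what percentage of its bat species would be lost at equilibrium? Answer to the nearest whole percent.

9%

z = ln(8/4) / ln(316/5.204) = 0.6931 / 4.1063 = 0.1688
S_new/S_old = (A_new/A_old)^z = 0.56^0.1688 = exp(0.1688 × -0.5798) = 0.9068
Fraction lost = 1 − 0.9068 = 0.09324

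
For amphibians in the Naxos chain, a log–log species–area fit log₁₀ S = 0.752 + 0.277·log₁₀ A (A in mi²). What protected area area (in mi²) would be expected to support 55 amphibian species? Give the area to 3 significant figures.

55 = 5.649 × A^0.277  ⇒  A^0.277 = 55/5.649 = 9.736
ln A = ln(9.736) / 0.277 = 2.2758 / 0.277 = 8.2158
A = e^8.2158 ≈ 3699 mi²

3700 mi²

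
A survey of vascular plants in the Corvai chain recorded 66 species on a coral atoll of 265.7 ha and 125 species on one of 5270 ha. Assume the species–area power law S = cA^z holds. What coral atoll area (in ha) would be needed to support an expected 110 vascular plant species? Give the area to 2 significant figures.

z = ln(125/66) / ln(5270/265.7) = 0.6387 / 2.9874 = 0.2138
c = 66 / 265.7^0.2138 = 66 / 3.298 = 20.01
A = (110/20.01)^(1/0.2138) ⇒ ln A = ln(5.497)/0.2138 = 7.9718
A = e^7.9718 ≈ 2898 ha

2900 ha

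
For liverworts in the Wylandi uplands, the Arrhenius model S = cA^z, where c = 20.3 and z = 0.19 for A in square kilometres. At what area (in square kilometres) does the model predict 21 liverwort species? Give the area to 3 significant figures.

1.20 square kilometres

21 = 20.3 × A^0.19  ⇒  A^0.19 = 21/20.3 = 1.034
ln A = ln(1.034) / 0.19 = 0.0339 / 0.19 = 0.1784
A = e^0.1784 ≈ 1.195 square kilometres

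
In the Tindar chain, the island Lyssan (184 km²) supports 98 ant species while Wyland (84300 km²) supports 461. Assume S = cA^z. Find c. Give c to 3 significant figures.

z = ln(S₂/S₁) / ln(A₂/A₁) = ln(461/98) / ln(84300/184) = 1.5484 / 6.1272 = 0.2527
c = S₁ / A₁^z = 98 / 184^0.2527 = 98 / 3.736 = 26.23

26.2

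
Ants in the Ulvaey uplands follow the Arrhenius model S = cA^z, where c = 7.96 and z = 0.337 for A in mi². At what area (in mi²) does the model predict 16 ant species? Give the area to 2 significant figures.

7.9 mi²

16 = 7.96 × A^0.337  ⇒  A^0.337 = 16/7.96 = 2.01
ln A = ln(2.01) / 0.337 = 0.6982 / 0.337 = 2.0717
A = e^2.0717 ≈ 7.938 mi²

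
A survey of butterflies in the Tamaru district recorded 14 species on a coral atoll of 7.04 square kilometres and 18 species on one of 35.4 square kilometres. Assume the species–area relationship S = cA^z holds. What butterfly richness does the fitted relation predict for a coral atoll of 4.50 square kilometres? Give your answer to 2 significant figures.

z = ln(18/14) / ln(35.4/7.04) = 0.2513 / 1.6151 = 0.1556
c = 14 / 7.04^0.1556 = 14 / 1.355 = 10.33
S₃ = 10.33 × 4.5^0.1556 = 10.33 × 1.264 ≈ 13.06

13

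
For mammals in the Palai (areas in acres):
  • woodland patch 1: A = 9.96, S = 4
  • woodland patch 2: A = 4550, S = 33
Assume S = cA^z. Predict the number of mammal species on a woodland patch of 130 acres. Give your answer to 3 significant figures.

z = ln(33/4) / ln(4550/9.96) = 2.1102 / 6.1243 = 0.3446
c = 4 / 9.96^0.3446 = 4 / 2.208 = 1.812
S₃ = 1.812 × 130^0.3446 = 1.812 × 5.35 ≈ 9.694

9.69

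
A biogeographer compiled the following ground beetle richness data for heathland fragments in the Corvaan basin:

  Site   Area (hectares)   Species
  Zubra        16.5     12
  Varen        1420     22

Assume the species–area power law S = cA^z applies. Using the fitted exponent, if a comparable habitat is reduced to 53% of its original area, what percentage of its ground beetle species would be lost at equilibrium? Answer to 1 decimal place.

z = ln(22/12) / ln(1420/16.5) = 0.6061 / 4.4551 = 0.1361
S_new/S_old = (A_new/A_old)^z = 0.53^0.1361 = exp(0.1361 × -0.6349) = 0.9172
Fraction lost = 1 − 0.9172 = 0.08275

8.3%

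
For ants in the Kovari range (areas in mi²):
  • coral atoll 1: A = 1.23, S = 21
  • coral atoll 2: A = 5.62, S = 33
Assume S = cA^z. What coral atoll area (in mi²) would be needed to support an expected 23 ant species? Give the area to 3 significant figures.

1.67 mi²

z = ln(33/21) / ln(5.62/1.23) = 0.4520 / 1.5193 = 0.2975
c = 21 / 1.23^0.2975 = 21 / 1.064 = 19.75
A = (23/19.75)^(1/0.2975) ⇒ ln A = ln(1.165)/0.2975 = 0.5128
A = e^0.5128 ≈ 1.67 mi²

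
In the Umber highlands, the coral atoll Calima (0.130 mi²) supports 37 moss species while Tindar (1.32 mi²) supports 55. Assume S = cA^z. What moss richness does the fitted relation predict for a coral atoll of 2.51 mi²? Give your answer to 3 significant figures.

z = ln(55/37) / ln(1.32/0.13) = 0.3964 / 2.3179 = 0.1710
c = 37 / 0.13^0.1710 = 37 / 0.7054 = 52.45
S₃ = 52.45 × 2.51^0.1710 = 52.45 × 1.17 ≈ 61.39

61.4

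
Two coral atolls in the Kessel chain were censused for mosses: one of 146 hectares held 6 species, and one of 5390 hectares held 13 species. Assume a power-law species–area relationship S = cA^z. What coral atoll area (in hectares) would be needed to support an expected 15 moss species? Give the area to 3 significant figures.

10500 hectares

z = ln(13/6) / ln(5390/146) = 0.7732 / 3.6087 = 0.2143
c = 6 / 146^0.2143 = 6 / 2.909 = 2.063
A = (15/2.063)^(1/0.2143) ⇒ ln A = ln(7.272)/0.2143 = 9.2602
A = e^9.2602 ≈ 10511 hectares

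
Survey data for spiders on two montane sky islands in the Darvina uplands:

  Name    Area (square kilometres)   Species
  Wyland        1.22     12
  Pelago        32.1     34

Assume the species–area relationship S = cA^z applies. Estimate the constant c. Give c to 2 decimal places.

z = ln(S₂/S₁) / ln(A₂/A₁) = ln(34/12) / ln(32.1/1.22) = 1.0415 / 3.2700 = 0.3185
c = S₁ / A₁^z = 12 / 1.22^0.3185 = 12 / 1.065 = 11.26

11.26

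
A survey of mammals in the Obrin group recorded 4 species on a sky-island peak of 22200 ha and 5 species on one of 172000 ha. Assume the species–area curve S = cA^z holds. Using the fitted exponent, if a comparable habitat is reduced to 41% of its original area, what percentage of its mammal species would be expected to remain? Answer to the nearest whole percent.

z = ln(5/4) / ln(172000/22200) = 0.2231 / 2.0474 = 0.1090
S_new/S_old = (A_new/A_old)^z = 0.41^0.1090 = exp(0.1090 × -0.8916) = 0.9074

91%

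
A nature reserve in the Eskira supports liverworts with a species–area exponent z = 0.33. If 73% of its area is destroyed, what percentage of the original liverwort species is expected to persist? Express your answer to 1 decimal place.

S_new/S_old = (A_new/A_old)^z = 0.27^0.33
= exp(0.33 × ln 0.27) = exp(0.33 × -1.3093) = exp(-0.4321) ≈ 0.6492

64.9%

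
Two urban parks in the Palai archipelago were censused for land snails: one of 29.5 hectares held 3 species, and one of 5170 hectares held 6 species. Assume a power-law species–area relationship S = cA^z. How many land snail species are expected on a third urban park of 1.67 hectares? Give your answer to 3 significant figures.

2.04

z = ln(6/3) / ln(5170/29.5) = 0.6931 / 5.1662 = 0.1342
c = 3 / 29.5^0.1342 = 3 / 1.575 = 1.905
S₃ = 1.905 × 1.67^0.1342 = 1.905 × 1.071 ≈ 2.041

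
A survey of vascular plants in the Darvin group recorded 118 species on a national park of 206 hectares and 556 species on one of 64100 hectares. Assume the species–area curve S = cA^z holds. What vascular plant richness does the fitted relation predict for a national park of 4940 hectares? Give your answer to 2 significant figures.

280

z = ln(556/118) / ln(64100/206) = 1.5501 / 5.7403 = 0.2700
c = 118 / 206^0.2700 = 118 / 4.215 = 27.99
S₃ = 27.99 × 4940^0.2700 = 27.99 × 9.941 ≈ 278.3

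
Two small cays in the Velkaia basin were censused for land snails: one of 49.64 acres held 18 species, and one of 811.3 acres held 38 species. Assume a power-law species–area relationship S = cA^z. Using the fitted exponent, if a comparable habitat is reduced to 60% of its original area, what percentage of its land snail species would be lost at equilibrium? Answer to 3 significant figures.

12.8%

z = ln(38/18) / ln(811.3/49.64) = 0.7472 / 2.7938 = 0.2675
S_new/S_old = (A_new/A_old)^z = 0.6^0.2675 = exp(0.2675 × -0.5108) = 0.8723
Fraction lost = 1 − 0.8723 = 0.1277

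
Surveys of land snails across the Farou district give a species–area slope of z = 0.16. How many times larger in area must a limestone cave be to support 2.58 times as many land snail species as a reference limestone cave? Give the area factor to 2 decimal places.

(A₂/A₁)^0.16 = 2.58, so A₂/A₁ = 2.58^(1/0.16) = 2.58^6.25
ln(A₂/A₁) = ln 2.58 / 0.16 = 0.9478 / 0.16 = 5.9237
A₂/A₁ = e^5.9237 ≈ 373.8

373.79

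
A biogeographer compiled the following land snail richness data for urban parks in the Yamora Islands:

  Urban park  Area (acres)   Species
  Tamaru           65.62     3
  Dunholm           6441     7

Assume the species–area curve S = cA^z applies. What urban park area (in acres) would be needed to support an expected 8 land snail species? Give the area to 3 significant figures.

z = ln(7/3) / ln(6441/65.62) = 0.8473 / 4.5866 = 0.1847
c = 3 / 65.62^0.1847 = 3 / 2.166 = 1.385
A = (8/1.385)^(1/0.1847) ⇒ ln A = ln(5.776)/0.1847 = 9.4933
A = e^9.4933 ≈ 13270 acres

13300 acres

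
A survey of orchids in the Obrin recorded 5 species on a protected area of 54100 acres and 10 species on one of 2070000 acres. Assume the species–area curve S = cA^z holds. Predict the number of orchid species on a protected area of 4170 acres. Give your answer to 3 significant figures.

z = ln(10/5) / ln(2070000/54100) = 0.6931 / 3.6445 = 0.1902
c = 5 / 54100^0.1902 = 5 / 7.947 = 0.6292
S₃ = 0.6292 × 4170^0.1902 = 0.6292 × 4.881 ≈ 3.071

3.07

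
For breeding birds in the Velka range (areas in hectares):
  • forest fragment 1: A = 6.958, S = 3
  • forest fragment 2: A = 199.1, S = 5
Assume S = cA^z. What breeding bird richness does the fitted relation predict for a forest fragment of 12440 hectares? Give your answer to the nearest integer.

z = ln(5/3) / ln(199.1/6.958) = 0.5108 / 3.3539 = 0.1523
c = 3 / 6.958^0.1523 = 3 / 1.344 = 2.233
S₃ = 2.233 × 12440^0.1523 = 2.233 × 4.204 ≈ 9.386

9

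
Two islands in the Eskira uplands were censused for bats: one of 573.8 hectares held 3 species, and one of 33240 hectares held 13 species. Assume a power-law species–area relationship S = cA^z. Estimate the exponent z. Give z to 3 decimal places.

Taking logs: ln S = ln c + z ln A, so z = (ln S₂ − ln S₁)/(ln A₂ − ln A₁).
z = ln(13/3) / ln(33240/573.8) = ln(4.333) / ln(57.93) = 1.4663 / 4.0592 = 0.3612

0.361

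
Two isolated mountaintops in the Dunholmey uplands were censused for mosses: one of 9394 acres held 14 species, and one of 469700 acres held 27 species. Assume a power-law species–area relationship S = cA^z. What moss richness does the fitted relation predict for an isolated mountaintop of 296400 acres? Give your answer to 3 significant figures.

25.0

z = ln(27/14) / ln(469700/9394) = 0.6568 / 3.9120 = 0.1679
c = 14 / 9394^0.1679 = 14 / 4.645 = 3.014
S₃ = 3.014 × 296400^0.1679 = 3.014 × 8.292 ≈ 24.99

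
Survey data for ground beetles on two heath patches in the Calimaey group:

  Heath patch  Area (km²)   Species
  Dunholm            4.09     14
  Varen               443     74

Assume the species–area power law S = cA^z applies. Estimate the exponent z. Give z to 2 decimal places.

Taking logs: ln S = ln c + z ln A, so z = (ln S₂ − ln S₁)/(ln A₂ − ln A₁).
z = ln(74/14) / ln(443/4.09) = ln(5.286) / ln(108.3) = 1.6650 / 4.6850 = 0.3554

0.36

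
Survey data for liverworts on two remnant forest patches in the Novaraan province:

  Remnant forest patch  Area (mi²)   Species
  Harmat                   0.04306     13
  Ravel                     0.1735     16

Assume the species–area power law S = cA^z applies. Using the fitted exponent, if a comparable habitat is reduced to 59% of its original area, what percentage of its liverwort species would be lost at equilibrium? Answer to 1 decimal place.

z = ln(16/13) / ln(0.1735/0.04306) = 0.2076 / 1.3936 = 0.1490
S_new/S_old = (A_new/A_old)^z = 0.59^0.1490 = exp(0.1490 × -0.5276) = 0.9244
Fraction lost = 1 − 0.9244 = 0.0756

7.6%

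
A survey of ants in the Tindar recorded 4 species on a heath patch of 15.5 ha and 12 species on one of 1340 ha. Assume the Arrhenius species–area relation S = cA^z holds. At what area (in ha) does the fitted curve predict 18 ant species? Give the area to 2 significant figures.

6900 ha

z = ln(12/4) / ln(1340/15.5) = 1.0986 / 4.4596 = 0.2463
c = 4 / 15.5^0.2463 = 4 / 1.964 = 2.036
A = (18/2.036)^(1/0.2463) ⇒ ln A = ln(8.84)/0.2463 = 8.8463
A = e^8.8463 ≈ 6949 ha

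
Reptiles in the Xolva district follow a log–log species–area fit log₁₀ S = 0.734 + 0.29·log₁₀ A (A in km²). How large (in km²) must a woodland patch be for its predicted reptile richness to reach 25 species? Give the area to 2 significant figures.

190 km²

25 = 5.42 × A^0.29  ⇒  A^0.29 = 25/5.42 = 4.613
ln A = ln(4.613) / 0.29 = 1.5288 / 0.29 = 5.2716
A = e^5.2716 ≈ 194.7 km²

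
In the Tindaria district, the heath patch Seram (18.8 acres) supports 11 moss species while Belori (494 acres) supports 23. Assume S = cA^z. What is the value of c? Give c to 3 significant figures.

z = ln(S₂/S₁) / ln(A₂/A₁) = ln(23/11) / ln(494/18.8) = 0.7376 / 3.2687 = 0.2257
c = S₁ / A₁^z = 11 / 18.8^0.2257 = 11 / 1.939 = 5.674

5.67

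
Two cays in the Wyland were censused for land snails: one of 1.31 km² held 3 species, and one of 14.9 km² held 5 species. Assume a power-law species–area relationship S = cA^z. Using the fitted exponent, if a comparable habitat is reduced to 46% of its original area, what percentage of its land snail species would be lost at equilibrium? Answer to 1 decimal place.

15.1%

z = ln(5/3) / ln(14.9/1.31) = 0.5108 / 2.4313 = 0.2101
S_new/S_old = (A_new/A_old)^z = 0.46^0.2101 = exp(0.2101 × -0.7765) = 0.8495
Fraction lost = 1 − 0.8495 = 0.1505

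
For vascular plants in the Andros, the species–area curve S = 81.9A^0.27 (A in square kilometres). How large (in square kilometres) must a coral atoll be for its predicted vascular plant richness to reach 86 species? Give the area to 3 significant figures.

1.20 square kilometres

86 = 81.9 × A^0.27  ⇒  A^0.27 = 86/81.9 = 1.05
ln A = ln(1.05) / 0.27 = 0.0488 / 0.27 = 0.1809
A = e^0.1809 ≈ 1.198 square kilometres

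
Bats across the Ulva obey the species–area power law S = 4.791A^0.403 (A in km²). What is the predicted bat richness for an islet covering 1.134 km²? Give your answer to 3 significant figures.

5.04

S = 4.791 × 1.134^0.403
ln S = ln 4.791 + 0.403 × ln 1.134 = 1.5667 + 0.403 × 0.1258 = 1.6174
S = e^1.6174 ≈ 5.04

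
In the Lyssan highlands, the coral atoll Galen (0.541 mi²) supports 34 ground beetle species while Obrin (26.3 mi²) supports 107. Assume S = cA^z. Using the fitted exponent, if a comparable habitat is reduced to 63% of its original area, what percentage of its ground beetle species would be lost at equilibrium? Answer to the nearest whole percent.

13%

z = ln(107/34) / ln(26.3/0.541) = 1.1465 / 3.8839 = 0.2952
S_new/S_old = (A_new/A_old)^z = 0.63^0.2952 = exp(0.2952 × -0.4620) = 0.8725
Fraction lost = 1 − 0.8725 = 0.1275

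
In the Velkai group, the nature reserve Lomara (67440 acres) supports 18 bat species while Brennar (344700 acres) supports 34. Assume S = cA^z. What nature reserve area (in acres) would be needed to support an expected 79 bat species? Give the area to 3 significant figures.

3000000 acres

z = ln(34/18) / ln(344700/67440) = 0.6360 / 1.6314 = 0.3898
c = 18 / 67440^0.3898 = 18 / 76.29 = 0.2359
A = (79/0.2359)^(1/0.3898) ⇒ ln A = ln(334.8)/0.3898 = 14.9131
A = e^14.9131 ≈ 2996976 acres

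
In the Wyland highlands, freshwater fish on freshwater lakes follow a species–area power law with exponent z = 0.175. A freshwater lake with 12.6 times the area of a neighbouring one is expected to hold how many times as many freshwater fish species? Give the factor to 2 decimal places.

1.56

S₂/S₁ = (A₂/A₁)^z = 12.6^0.175
ln(S₂/S₁) = 0.175 × ln 12.6 = 0.175 × 2.5337 = 0.4434
S₂/S₁ = e^0.4434 ≈ 1.558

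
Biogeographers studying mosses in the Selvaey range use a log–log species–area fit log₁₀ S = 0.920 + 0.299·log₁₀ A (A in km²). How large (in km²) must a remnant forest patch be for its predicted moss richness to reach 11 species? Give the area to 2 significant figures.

11 = 8.318 × A^0.299  ⇒  A^0.299 = 11/8.318 = 1.322
ln A = ln(1.322) / 0.299 = 0.2795 / 0.299 = 0.9348
A = e^0.9348 ≈ 2.547 km²

2.5 km²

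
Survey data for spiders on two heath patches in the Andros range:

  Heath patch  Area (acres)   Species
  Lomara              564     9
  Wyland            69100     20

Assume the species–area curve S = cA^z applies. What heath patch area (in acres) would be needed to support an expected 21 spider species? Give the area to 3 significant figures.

z = ln(20/9) / ln(69100/564) = 0.7985 / 4.8083 = 0.1661
c = 9 / 564^0.1661 = 9 / 2.864 = 3.143
A = (21/3.143)^(1/0.1661) ⇒ ln A = ln(6.682)/0.1661 = 11.4371
A = e^11.4371 ≈ 92698 acres

92700 acres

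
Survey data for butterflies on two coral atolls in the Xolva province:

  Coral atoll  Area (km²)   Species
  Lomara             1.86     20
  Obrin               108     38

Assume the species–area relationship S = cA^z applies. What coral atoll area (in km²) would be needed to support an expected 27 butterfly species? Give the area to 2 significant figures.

z = ln(38/20) / ln(108/1.86) = 0.6419 / 4.0616 = 0.1580
c = 20 / 1.86^0.1580 = 20 / 1.103 = 18.13
A = (27/18.13)^(1/0.1580) ⇒ ln A = ln(1.489)/0.1580 = 2.5196
A = e^2.5196 ≈ 12.42 km²

12 km²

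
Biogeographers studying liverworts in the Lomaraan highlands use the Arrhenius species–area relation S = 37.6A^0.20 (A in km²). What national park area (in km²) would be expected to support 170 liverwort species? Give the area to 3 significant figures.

170 = 37.6 × A^0.2  ⇒  A^0.2 = 170/37.6 = 4.521
ln A = ln(4.521) / 0.2 = 1.5088 / 0.2 = 7.5440
A = e^7.5440 ≈ 1889 km²

1890 km²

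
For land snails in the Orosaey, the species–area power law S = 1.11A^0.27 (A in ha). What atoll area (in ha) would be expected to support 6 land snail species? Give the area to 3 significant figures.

6 = 1.11 × A^0.27  ⇒  A^0.27 = 6/1.11 = 5.405
ln A = ln(5.405) / 0.27 = 1.6874 / 0.27 = 6.2496
A = e^6.2496 ≈ 517.8 ha

518 ha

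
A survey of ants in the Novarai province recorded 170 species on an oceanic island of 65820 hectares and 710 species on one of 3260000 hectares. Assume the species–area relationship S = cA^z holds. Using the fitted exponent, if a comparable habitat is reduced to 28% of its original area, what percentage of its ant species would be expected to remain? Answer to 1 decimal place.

z = ln(710/170) / ln(3260000/65820) = 1.4295 / 3.9026 = 0.3663
S_new/S_old = (A_new/A_old)^z = 0.28^0.3663 = exp(0.3663 × -1.2730) = 0.6273

62.7%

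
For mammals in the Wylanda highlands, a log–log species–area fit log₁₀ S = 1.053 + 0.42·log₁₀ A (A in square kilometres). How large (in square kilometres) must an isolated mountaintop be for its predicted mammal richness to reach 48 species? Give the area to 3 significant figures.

31.3 square kilometres

48 = 11.3 × A^0.42  ⇒  A^0.42 = 48/11.3 = 4.249
ln A = ln(4.249) / 0.42 = 1.4466 / 0.42 = 3.4442
A = e^3.4442 ≈ 31.32 square kilometres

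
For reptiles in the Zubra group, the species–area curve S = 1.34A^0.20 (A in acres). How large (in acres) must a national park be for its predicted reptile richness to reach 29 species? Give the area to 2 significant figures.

29 = 1.34 × A^0.2  ⇒  A^0.2 = 29/1.34 = 21.64
ln A = ln(21.64) / 0.2 = 3.0746 / 0.2 = 15.3731
A = e^15.3731 ≈ 4747511 acres

4700000 acres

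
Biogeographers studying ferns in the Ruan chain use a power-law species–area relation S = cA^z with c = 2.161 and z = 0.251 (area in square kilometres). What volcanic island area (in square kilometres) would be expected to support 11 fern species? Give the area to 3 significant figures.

654 square kilometres

11 = 2.161 × A^0.251  ⇒  A^0.251 = 11/2.161 = 5.09
ln A = ln(5.09) / 0.251 = 1.6273 / 0.251 = 6.4834
A = e^6.4834 ≈ 654.2 square kilometres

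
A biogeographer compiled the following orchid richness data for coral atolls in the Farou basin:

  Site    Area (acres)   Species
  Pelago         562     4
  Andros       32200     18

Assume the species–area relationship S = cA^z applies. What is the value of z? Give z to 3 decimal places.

Taking logs: ln S = ln c + z ln A, so z = (ln S₂ − ln S₁)/(ln A₂ − ln A₁).
z = ln(18/4) / ln(32200/562) = ln(4.5) / ln(57.3) = 1.5041 / 4.0482 = 0.3715

0.372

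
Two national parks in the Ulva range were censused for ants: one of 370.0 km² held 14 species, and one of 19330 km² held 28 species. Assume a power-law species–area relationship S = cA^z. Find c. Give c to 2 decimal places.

4.97

z = ln(S₂/S₁) / ln(A₂/A₁) = ln(28/14) / ln(19330/370) = 0.6931 / 3.9559 = 0.1752
c = S₁ / A₁^z = 14 / 370^0.1752 = 14 / 2.818 = 4.967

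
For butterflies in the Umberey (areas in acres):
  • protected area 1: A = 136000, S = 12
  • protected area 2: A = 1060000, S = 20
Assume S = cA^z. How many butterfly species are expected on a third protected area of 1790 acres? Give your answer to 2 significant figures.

z = ln(20/12) / ln(1060000/136000) = 0.5108 / 2.0534 = 0.2488
c = 12 / 136000^0.2488 = 12 / 18.93 = 0.634
S₃ = 0.634 × 1790^0.2488 = 0.634 × 6.445 ≈ 4.086

4.1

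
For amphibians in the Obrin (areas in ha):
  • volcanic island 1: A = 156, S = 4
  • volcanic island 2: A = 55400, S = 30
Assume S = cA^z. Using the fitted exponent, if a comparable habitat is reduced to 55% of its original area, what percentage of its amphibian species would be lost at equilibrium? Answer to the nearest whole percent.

19%

z = ln(30/4) / ln(55400/156) = 2.0149 / 5.8725 = 0.3431
S_new/S_old = (A_new/A_old)^z = 0.55^0.3431 = exp(0.3431 × -0.5978) = 0.8145
Fraction lost = 1 − 0.8145 = 0.1855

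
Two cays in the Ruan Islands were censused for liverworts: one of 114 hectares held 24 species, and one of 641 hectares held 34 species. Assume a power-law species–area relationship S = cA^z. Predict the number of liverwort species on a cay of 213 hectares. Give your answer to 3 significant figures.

27.2

z = ln(34/24) / ln(641/114) = 0.3483 / 1.7268 = 0.2017
c = 24 / 114^0.2017 = 24 / 2.599 = 9.233
S₃ = 9.233 × 213^0.2017 = 9.233 × 2.949 ≈ 27.23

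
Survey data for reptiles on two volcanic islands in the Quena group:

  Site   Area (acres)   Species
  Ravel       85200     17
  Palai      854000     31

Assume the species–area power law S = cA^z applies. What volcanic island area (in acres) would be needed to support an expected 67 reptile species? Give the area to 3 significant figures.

16400000 acres

z = ln(31/17) / ln(854000/85200) = 0.6008 / 2.3049 = 0.2606
c = 17 / 85200^0.2606 = 17 / 19.28 = 0.8817
A = (67/0.8817)^(1/0.2606) ⇒ ln A = ln(75.99)/0.2606 = 16.6146
A = e^16.6146 ≈ 16429283 acres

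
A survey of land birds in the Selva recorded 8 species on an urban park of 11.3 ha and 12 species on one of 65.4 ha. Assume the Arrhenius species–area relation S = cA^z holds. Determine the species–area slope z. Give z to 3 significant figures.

Taking logs: ln S = ln c + z ln A, so z = (ln S₂ − ln S₁)/(ln A₂ − ln A₁).
z = ln(12/8) / ln(65.4/11.3) = ln(1.5) / ln(5.788) = 0.4055 / 1.7557 = 0.2309

0.231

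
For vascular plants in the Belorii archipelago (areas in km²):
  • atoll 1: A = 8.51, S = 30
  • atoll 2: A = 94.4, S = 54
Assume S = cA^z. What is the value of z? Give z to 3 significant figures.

0.244

Taking logs: ln S = ln c + z ln A, so z = (ln S₂ − ln S₁)/(ln A₂ − ln A₁).
z = ln(54/30) / ln(94.4/8.51) = ln(1.8) / ln(11.09) = 0.5878 / 2.4063 = 0.2443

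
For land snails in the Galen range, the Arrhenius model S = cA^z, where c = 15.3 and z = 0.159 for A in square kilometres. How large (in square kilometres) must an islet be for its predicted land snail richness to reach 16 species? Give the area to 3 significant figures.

16 = 15.3 × A^0.159  ⇒  A^0.159 = 16/15.3 = 1.046
ln A = ln(1.046) / 0.159 = 0.0447 / 0.159 = 0.2814
A = e^0.2814 ≈ 1.325 square kilometres

1.32 square kilometres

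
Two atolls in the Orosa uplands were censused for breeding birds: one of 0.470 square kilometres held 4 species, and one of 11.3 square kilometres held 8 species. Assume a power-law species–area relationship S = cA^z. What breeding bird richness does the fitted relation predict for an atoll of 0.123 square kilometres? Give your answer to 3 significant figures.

2.99

z = ln(8/4) / ln(11.3/0.47) = 0.6931 / 3.1798 = 0.2180
c = 4 / 0.47^0.2180 = 4 / 0.8482 = 4.716
S₃ = 4.716 × 0.123^0.2180 = 4.716 × 0.6333 ≈ 2.986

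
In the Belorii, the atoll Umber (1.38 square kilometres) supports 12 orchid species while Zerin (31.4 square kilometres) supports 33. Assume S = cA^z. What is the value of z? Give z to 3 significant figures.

0.324

Taking logs: ln S = ln c + z ln A, so z = (ln S₂ − ln S₁)/(ln A₂ − ln A₁).
z = ln(33/12) / ln(31.4/1.38) = ln(2.75) / ln(22.75) = 1.0116 / 3.1247 = 0.3237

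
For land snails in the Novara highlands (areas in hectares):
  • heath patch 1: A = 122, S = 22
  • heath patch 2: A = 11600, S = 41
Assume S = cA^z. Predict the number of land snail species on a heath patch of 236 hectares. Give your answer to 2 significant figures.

24

z = ln(41/22) / ln(11600/122) = 0.6225 / 4.5547 = 0.1367
c = 22 / 122^0.1367 = 22 / 1.928 = 11.41
S₃ = 11.41 × 236^0.1367 = 11.41 × 2.11 ≈ 24.08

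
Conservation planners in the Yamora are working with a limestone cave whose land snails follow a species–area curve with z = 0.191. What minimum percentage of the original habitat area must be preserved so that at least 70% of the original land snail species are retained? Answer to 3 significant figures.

15.5%

Need (A_new/A_old)^0.191 = 0.7, so A_new/A_old = 0.7^(1/0.191) = 0.7^5.236
ln(A_new/A_old) = ln 0.7 / 0.191 = -0.3567 / 0.191 = -1.8674
A_new/A_old = e^-1.8674 ≈ 0.1545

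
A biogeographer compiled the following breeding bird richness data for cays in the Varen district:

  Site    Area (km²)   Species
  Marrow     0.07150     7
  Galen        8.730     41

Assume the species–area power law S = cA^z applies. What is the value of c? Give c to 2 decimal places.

18.48

z = ln(S₂/S₁) / ln(A₂/A₁) = ln(41/7) / ln(8.73/0.0715) = 1.7677 / 4.8048 = 0.3679
c = S₁ / A₁^z = 7 / 0.0715^0.3679 = 7 / 0.3789 = 18.48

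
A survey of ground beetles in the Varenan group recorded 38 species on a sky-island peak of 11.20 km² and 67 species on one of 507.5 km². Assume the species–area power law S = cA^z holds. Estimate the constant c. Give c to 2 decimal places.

z = ln(S₂/S₁) / ln(A₂/A₁) = ln(67/38) / ln(507.5/11.2) = 0.5671 / 3.8136 = 0.1487
c = S₁ / A₁^z = 38 / 11.2^0.1487 = 38 / 1.432 = 26.53

26.53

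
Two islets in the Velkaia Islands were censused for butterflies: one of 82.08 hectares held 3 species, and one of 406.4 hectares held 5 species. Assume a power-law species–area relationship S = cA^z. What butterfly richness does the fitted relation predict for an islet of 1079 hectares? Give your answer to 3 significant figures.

z = ln(5/3) / ln(406.4/82.08) = 0.5108 / 1.5996 = 0.3193
c = 3 / 82.08^0.3193 = 3 / 4.086 = 0.7342
S₃ = 0.7342 × 1079^0.3193 = 0.7342 × 9.302 ≈ 6.83

6.83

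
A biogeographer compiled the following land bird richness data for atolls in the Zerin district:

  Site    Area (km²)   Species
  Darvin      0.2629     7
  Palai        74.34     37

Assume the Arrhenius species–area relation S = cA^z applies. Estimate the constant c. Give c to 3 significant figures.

10.4

z = ln(S₂/S₁) / ln(A₂/A₁) = ln(37/7) / ln(74.34/0.2629) = 1.6650 / 5.6446 = 0.2950
c = S₁ / A₁^z = 7 / 0.2629^0.2950 = 7 / 0.6743 = 10.38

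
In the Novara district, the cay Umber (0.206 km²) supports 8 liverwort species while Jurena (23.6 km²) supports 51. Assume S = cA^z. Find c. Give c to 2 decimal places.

z = ln(S₂/S₁) / ln(A₂/A₁) = ln(51/8) / ln(23.6/0.206) = 1.8524 / 4.7411 = 0.3907
c = S₁ / A₁^z = 8 / 0.206^0.3907 = 8 / 0.5394 = 14.83

14.83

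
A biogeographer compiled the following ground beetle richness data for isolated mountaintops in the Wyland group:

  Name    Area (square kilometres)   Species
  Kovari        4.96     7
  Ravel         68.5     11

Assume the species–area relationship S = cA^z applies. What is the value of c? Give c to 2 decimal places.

z = ln(S₂/S₁) / ln(A₂/A₁) = ln(11/7) / ln(68.5/4.96) = 0.4520 / 2.6254 = 0.1722
c = S₁ / A₁^z = 7 / 4.96^0.1722 = 7 / 1.317 = 5.313

5.31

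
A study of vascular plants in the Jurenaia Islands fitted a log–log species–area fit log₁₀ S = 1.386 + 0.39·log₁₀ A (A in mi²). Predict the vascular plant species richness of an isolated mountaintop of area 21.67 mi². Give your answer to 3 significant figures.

S = 24.32 × 21.67^0.39 = 24.32 × 3.319 ≈ 80.72

80.7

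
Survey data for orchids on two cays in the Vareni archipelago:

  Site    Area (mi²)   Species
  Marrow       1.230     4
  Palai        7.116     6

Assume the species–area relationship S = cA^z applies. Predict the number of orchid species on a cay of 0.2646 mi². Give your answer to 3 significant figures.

2.80

z = ln(6/4) / ln(7.116/1.23) = 0.4055 / 1.7553 = 0.2310
c = 4 / 1.23^0.2310 = 4 / 1.049 = 3.813
S₃ = 3.813 × 0.2646^0.2310 = 3.813 × 0.7356 ≈ 2.805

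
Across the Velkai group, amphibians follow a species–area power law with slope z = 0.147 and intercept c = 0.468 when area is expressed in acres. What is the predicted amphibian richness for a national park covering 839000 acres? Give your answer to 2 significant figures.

S = 0.468 × 839000^0.147 = 0.468 × 7.427 ≈ 3.476

3.5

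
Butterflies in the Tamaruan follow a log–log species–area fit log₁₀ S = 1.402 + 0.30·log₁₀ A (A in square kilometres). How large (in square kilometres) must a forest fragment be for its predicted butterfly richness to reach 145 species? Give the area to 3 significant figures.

340 square kilometres

145 = 25.23 × A^0.3  ⇒  A^0.3 = 145/25.23 = 5.746
ln A = ln(5.746) / 0.3 = 1.7485 / 0.3 = 5.8284
A = e^5.8284 ≈ 339.8 square kilometres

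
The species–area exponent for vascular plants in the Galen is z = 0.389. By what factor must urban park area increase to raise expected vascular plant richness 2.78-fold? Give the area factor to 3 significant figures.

(A₂/A₁)^0.389 = 2.78, so A₂/A₁ = 2.78^(1/0.389) = 2.78^2.571
ln(A₂/A₁) = ln 2.78 / 0.389 = 1.0225 / 0.389 = 2.6284
A₂/A₁ = e^2.6284 ≈ 13.85

13.9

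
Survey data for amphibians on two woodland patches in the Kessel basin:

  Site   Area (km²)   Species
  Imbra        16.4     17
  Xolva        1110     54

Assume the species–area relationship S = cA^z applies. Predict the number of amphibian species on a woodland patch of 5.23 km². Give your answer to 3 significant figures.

z = ln(54/17) / ln(1110/16.4) = 1.1558 / 4.2148 = 0.2742
c = 17 / 16.4^0.2742 = 17 / 2.153 = 7.894
S₃ = 7.894 × 5.23^0.2742 = 7.894 × 1.574 ≈ 12.43

12.4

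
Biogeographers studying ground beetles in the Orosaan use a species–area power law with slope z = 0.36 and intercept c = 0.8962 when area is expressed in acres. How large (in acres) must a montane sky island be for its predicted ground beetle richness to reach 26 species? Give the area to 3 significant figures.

11600 acres

26 = 0.8962 × A^0.36  ⇒  A^0.36 = 26/0.8962 = 29.01
ln A = ln(29.01) / 0.36 = 3.3677 / 0.36 = 9.3547
A = e^9.3547 ≈ 11553 acres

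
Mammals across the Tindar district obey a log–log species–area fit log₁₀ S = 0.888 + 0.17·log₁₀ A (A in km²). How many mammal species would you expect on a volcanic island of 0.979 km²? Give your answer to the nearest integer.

8

S = 7.727 × 0.979^0.17 = 7.727 × 0.9964 ≈ 7.699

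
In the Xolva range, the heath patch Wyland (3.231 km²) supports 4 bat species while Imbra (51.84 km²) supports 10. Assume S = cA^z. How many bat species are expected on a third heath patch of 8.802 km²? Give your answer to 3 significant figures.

z = ln(10/4) / ln(51.84/3.231) = 0.9163 / 2.7754 = 0.3302
c = 4 / 3.231^0.3302 = 4 / 1.473 = 2.716
S₃ = 2.716 × 8.802^0.3302 = 2.716 × 2.05 ≈ 5.569

5.57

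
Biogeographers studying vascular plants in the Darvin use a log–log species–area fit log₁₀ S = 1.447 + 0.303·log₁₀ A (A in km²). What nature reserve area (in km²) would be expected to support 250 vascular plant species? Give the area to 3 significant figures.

1380 km²

250 = 27.99 × A^0.303  ⇒  A^0.303 = 250/27.99 = 8.932
ln A = ln(8.932) / 0.303 = 2.1896 / 0.303 = 7.2265
A = e^7.2265 ≈ 1375 km²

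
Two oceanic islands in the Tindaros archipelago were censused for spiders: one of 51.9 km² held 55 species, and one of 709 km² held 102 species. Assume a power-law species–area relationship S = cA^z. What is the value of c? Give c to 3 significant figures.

21.6

z = ln(S₂/S₁) / ln(A₂/A₁) = ln(102/55) / ln(709/51.9) = 0.6176 / 2.6145 = 0.2362
c = S₁ / A₁^z = 55 / 51.9^0.2362 = 55 / 2.542 = 21.64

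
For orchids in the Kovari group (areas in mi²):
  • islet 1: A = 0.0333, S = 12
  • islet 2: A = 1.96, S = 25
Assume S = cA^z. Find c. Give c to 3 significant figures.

z = ln(S₂/S₁) / ln(A₂/A₁) = ln(25/12) / ln(1.96/0.0333) = 0.7340 / 4.0751 = 0.1801
c = S₁ / A₁^z = 12 / 0.0333^0.1801 = 12 / 0.5419 = 22.15

22.1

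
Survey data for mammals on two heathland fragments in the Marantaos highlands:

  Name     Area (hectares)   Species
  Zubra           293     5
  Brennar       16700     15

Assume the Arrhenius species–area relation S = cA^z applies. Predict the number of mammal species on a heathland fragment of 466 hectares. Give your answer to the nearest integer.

z = ln(15/5) / ln(16700/293) = 1.0986 / 4.0430 = 0.2717
c = 5 / 293^0.2717 = 5 / 4.681 = 1.068
S₃ = 1.068 × 466^0.2717 = 1.068 × 5.31 ≈ 5.672

6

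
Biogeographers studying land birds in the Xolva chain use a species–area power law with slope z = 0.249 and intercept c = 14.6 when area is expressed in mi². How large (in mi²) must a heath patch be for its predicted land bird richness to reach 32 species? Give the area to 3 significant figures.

23.4 mi²

32 = 14.6 × A^0.249  ⇒  A^0.249 = 32/14.6 = 2.192
ln A = ln(2.192) / 0.249 = 0.7847 / 0.249 = 3.1515
A = e^3.1515 ≈ 23.37 mi²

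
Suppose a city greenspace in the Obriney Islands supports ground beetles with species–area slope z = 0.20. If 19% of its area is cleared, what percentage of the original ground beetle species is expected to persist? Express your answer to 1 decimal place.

S_new/S_old = (A_new/A_old)^z = 0.81^0.2
= exp(0.2 × ln 0.81) = exp(0.2 × -0.2107) = exp(-0.0421) ≈ 0.9587

95.9%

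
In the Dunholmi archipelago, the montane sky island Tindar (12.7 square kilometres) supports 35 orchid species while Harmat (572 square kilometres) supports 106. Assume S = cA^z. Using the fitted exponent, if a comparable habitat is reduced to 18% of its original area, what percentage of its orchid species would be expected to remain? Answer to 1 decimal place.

60.7%

z = ln(106/35) / ln(572/12.7) = 1.1081 / 3.8075 = 0.2910
S_new/S_old = (A_new/A_old)^z = 0.18^0.2910 = exp(0.2910 × -1.7148) = 0.6071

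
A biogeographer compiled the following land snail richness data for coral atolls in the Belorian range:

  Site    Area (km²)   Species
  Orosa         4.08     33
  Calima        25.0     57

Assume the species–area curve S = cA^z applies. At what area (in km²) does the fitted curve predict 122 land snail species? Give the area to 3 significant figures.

312 km²

z = ln(57/33) / ln(25/4.08) = 0.5465 / 1.8128 = 0.3015
c = 33 / 4.08^0.3015 = 33 / 1.528 = 21.6
A = (122/21.6)^(1/0.3015) ⇒ ln A = ln(5.649)/0.3015 = 5.7429
A = e^5.7429 ≈ 312 km²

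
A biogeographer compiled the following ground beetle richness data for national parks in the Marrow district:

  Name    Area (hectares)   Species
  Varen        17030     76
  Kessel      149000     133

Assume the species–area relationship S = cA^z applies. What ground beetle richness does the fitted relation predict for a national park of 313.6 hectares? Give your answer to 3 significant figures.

z = ln(133/76) / ln(149000/17030) = 0.5596 / 2.1690 = 0.2580
c = 76 / 17030^0.2580 = 76 / 12.35 = 6.153
S₃ = 6.153 × 313.6^0.2580 = 6.153 × 4.406 ≈ 27.11

27.1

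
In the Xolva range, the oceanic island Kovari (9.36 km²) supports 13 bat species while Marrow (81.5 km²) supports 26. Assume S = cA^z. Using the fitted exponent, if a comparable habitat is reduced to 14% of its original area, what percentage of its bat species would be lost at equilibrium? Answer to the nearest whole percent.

z = ln(26/13) / ln(81.5/9.36) = 0.6931 / 2.1642 = 0.3203
S_new/S_old = (A_new/A_old)^z = 0.14^0.3203 = exp(0.3203 × -1.9661) = 0.5327
Fraction lost = 1 − 0.5327 = 0.4673

47%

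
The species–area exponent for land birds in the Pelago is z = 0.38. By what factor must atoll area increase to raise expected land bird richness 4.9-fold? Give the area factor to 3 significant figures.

65.5

(A₂/A₁)^0.38 = 4.9, so A₂/A₁ = 4.9^(1/0.38) = 4.9^2.632
ln(A₂/A₁) = ln 4.9 / 0.38 = 1.5892 / 0.38 = 4.1822
A₂/A₁ = e^4.1822 ≈ 65.51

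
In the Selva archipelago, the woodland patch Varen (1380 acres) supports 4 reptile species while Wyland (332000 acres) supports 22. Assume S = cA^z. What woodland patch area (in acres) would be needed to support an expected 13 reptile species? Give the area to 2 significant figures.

z = ln(22/4) / ln(332000/1380) = 1.7047 / 5.4831 = 0.3109
c = 4 / 1380^0.3109 = 4 / 9.467 = 0.4225
A = (13/0.4225)^(1/0.3109) ⇒ ln A = ln(30.77)/0.3109 = 11.0208
A = e^11.0208 ≈ 61132 acres

61000 acres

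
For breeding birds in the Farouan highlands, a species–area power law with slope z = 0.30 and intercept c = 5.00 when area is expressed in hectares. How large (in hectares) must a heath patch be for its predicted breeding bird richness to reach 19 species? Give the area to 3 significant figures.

85.6 hectares

19 = 5 × A^0.3  ⇒  A^0.3 = 19/5 = 3.8
ln A = ln(3.8) / 0.3 = 1.3350 / 0.3 = 4.4500
A = e^4.4500 ≈ 85.63 hectares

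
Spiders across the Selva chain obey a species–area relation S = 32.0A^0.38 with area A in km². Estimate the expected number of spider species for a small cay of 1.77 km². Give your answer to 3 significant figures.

S = 32 × 1.77^0.38 = 32 × 1.242 ≈ 39.75

39.8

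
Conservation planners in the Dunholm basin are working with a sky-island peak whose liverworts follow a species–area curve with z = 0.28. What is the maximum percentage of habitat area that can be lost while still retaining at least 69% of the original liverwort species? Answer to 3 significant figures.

73.4%

Need (A_new/A_old)^0.28 = 0.69, so A_new/A_old = 0.69^(1/0.28) = 0.69^3.571
ln(A_new/A_old) = ln 0.69 / 0.28 = -0.3711 / 0.28 = -1.3252
A_new/A_old = e^-1.3252 ≈ 0.2657
Fraction that can be lost = 1 − 0.2657 = 0.7343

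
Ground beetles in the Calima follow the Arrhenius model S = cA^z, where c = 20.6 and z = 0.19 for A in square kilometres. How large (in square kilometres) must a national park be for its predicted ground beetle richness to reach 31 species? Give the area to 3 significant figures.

8.59 square kilometres

31 = 20.6 × A^0.19  ⇒  A^0.19 = 31/20.6 = 1.505
ln A = ln(1.505) / 0.19 = 0.4087 / 0.19 = 2.1510
A = e^2.1510 ≈ 8.594 square kilometres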